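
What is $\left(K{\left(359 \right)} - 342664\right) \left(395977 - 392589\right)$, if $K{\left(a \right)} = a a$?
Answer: $-724296804$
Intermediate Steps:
$K{\left(a \right)} = a^{2}$
$\left(K{\left(359 \right)} - 342664\right) \left(395977 - 392589\right) = \left(359^{2} - 342664\right) \left(395977 - 392589\right) = \left(128881 - 342664\right) 3388 = \left(-213783\right) 3388 = -724296804$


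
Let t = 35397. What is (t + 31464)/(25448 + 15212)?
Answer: 3519/2140 ≈ 1.6444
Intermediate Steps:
(t + 31464)/(25448 + 15212) = (35397 + 31464)/(25448 + 15212) = 66861/40660 = 66861*(1/40660) = 3519/2140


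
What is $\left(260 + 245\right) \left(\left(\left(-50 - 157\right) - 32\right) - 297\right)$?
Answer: $-270680$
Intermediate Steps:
$\left(260 + 245\right) \left(\left(\left(-50 - 157\right) - 32\right) - 297\right) = 505 \left(\left(-207 - 32\right) - 297\right) = 505 \left(-239 - 297\right) = 505 \left(-536\right) = -270680$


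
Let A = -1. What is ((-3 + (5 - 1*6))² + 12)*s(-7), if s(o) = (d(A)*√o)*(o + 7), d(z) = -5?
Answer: 0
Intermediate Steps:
s(o) = -5*√o*(7 + o) (s(o) = (-5*√o)*(o + 7) = (-5*√o)*(7 + o) = -5*√o*(7 + o))
((-3 + (5 - 1*6))² + 12)*s(-7) = ((-3 + (5 - 1*6))² + 12)*(5*√(-7)*(-7 - 1*(-7))) = ((-3 + (5 - 6))² + 12)*(5*(I*√7)*(-7 + 7)) = ((-3 - 1)² + 12)*(5*(I*√7)*0) = ((-4)² + 12)*0 = (16 + 12)*0 = 28*0 = 0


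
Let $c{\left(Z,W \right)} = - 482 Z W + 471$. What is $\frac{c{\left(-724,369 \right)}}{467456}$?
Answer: $\frac{11706333}{42496} \approx 275.47$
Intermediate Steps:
$c{\left(Z,W \right)} = 471 - 482 W Z$ ($c{\left(Z,W \right)} = - 482 W Z + 471 = 471 - 482 W Z$)
$\frac{c{\left(-724,369 \right)}}{467456} = \frac{471 - 177858 \left(-724\right)}{467456} = \left(471 + 128769192\right) \frac{1}{467456} = 128769663 \cdot \frac{1}{467456} = \frac{11706333}{42496}$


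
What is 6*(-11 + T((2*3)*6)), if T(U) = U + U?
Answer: 366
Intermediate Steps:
T(U) = 2*U
6*(-11 + T((2*3)*6)) = 6*(-11 + 2*((2*3)*6)) = 6*(-11 + 2*(6*6)) = 6*(-11 + 2*36) = 6*(-11 + 72) = 6*61 = 366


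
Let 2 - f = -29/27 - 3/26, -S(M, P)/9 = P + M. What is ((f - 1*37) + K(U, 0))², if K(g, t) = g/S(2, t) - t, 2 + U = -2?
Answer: 555969241/492804 ≈ 1128.2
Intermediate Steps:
U = -4 (U = -2 - 2 = -4)
S(M, P) = -9*M - 9*P (S(M, P) = -9*(P + M) = -9*(M + P) = -9*M - 9*P)
f = 2239/702 (f = 2 - (-29/27 - 3/26) = 2 - 1*(-835/702) = 2 + 835/702 = 2239/702 ≈ 3.1895)
K(g, t) = -t + g/(-18 - 9*t) (K(g, t) = g/(-9*2 - 9*t) - t = g/(-18 - 9*t) - t = -t + g/(-18 - 9*t))
((f - 1*37) + K(U, 0))² = ((2239/702 - 1*37) + (-⅑*(-4) - 1*0*(2 + 0))/(2 + 0))² = ((2239/702 - 37) + (4/9 - 1*0*2)/2)² = (-23735/702 + (4/9 + 0)/2)² = (-23735/702 + (½)*(4/9))² = (-23735/702 + 2/9)² = (-23579/702)² = 555969241/492804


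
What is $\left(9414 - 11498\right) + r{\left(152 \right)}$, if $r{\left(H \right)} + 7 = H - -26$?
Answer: $-1913$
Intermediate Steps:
$r{\left(H \right)} = 19 + H$ ($r{\left(H \right)} = -7 + \left(H - -26\right) = -7 + \left(H + 26\right) = -7 + \left(26 + H\right) = 19 + H$)
$\left(9414 - 11498\right) + r{\left(152 \right)} = \left(9414 - 11498\right) + \left(19 + 152\right) = -2084 + 171 = -1913$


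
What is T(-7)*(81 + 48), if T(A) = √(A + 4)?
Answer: 129*I*√3 ≈ 223.43*I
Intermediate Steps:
T(A) = √(4 + A)
T(-7)*(81 + 48) = √(4 - 7)*(81 + 48) = √(-3)*129 = (I*√3)*129 = 129*I*√3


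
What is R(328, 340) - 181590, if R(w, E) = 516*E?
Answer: -6150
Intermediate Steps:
R(328, 340) - 181590 = 516*340 - 181590 = 175440 - 181590 = -6150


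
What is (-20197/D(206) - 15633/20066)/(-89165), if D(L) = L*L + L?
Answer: 267973847/19073605519845 ≈ 1.4049e-5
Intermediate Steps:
D(L) = L + L**2 (D(L) = L**2 + L = L + L**2)
(-20197/D(206) - 15633/20066)/(-89165) = (-20197*1/(206*(1 + 206)) - 15633/20066)/(-89165) = (-20197/(206*207) - 15633*1/20066)*(-1/89165) = (-20197/42642 - 15633/20066)*(-1/89165) = -267973847/213913593*(-1/89165) = 267973847/19073605519845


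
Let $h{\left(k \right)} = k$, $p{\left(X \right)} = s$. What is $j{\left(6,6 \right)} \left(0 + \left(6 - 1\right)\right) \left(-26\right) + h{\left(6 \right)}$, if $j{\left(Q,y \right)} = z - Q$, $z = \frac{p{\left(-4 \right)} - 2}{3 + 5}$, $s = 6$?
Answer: $721$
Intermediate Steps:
$p{\left(X \right)} = 6$
$z = \frac{1}{2}$ ($z = \frac{6 - 2}{3 + 5} = \frac{4}{8} = 4 \cdot \frac{1}{8} = \frac{1}{2} \approx 0.5$)
$j{\left(Q,y \right)} = \frac{1}{2} - Q$
$j{\left(6,6 \right)} \left(0 + \left(6 - 1\right)\right) \left(-26\right) + h{\left(6 \right)} = \left(\frac{1}{2} - 6\right) \left(0 + \left(6 - 1\right)\right) \left(-26\right) + 6 = - \frac{11 \left(0 + 5\right)}{2} \left(-26\right) + 6 = \left(- \frac{11}{2}\right) 5 \left(-26\right) + 6 = \left(- \frac{55}{2}\right) \left(-26\right) + 6 = 715 + 6 = 721$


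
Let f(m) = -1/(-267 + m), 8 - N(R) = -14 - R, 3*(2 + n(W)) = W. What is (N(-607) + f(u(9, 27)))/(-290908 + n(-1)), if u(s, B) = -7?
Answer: 480867/239128294 ≈ 0.0020109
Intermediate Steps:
n(W) = -2 + W/3
N(R) = 22 + R (N(R) = 8 - (-14 - R) = 8 + (14 + R) = 22 + R)
(N(-607) + f(u(9, 27)))/(-290908 + n(-1)) = ((22 - 607) - 1/(-267 - 7))/(-290908 + (-2 + (⅓)*(-1))) = (-585 - 1/(-274))/(-290908 + (-2 - ⅓)) = (-585 - 1*(-1/274))/(-290908 - 7/3) = (-585 + 1/274)/(-872731/3) = -160289/274*(-3/872731) = 480867/239128294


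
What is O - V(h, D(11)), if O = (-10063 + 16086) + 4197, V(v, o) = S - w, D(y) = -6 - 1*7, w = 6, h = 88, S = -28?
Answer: 10254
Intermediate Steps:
D(y) = -13 (D(y) = -6 - 7 = -13)
V(v, o) = -34 (V(v, o) = -28 - 1*6 = -28 - 6 = -34)
O = 10220 (O = 6023 + 4197 = 10220)
O - V(h, D(11)) = 10220 - 1*(-34) = 10220 + 34 = 10254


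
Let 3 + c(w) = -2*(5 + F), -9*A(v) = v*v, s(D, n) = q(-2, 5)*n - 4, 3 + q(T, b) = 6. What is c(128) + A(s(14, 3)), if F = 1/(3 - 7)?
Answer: -275/18 ≈ -15.278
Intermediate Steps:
q(T, b) = 3 (q(T, b) = -3 + 6 = 3)
s(D, n) = -4 + 3*n (s(D, n) = 3*n - 4 = -4 + 3*n)
A(v) = -v²/9 (A(v) = -v*v/9 = -v²/9)
F = -¼ (F = 1/(-4) = -¼ ≈ -0.25000)
c(w) = -25/2 (c(w) = -3 - 2*(5 - ¼) = -3 - 2*19/4 = -3 - 19/2 = -25/2)
c(128) + A(s(14, 3)) = -25/2 - (-4 + 3*3)²/9 = -25/2 - (-4 + 9)²/9 = -25/2 - ⅑*5² = -25/2 - ⅑*25 = -25/2 - 25/9 = -275/18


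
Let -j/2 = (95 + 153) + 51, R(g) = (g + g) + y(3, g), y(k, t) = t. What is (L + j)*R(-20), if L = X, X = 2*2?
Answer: 35640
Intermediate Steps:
X = 4
L = 4
R(g) = 3*g (R(g) = (g + g) + g = 2*g + g = 3*g)
j = -598 (j = -2*((95 + 153) + 51) = -2*(248 + 51) = -2*299 = -598)
(L + j)*R(-20) = (4 - 598)*(3*(-20)) = -594*(-60) = 35640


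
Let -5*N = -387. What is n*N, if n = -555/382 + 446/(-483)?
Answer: -56558373/307510 ≈ -183.92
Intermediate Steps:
N = 387/5 (N = -⅕*(-387) = 387/5 ≈ 77.400)
n = -438437/184506 (n = -555*1/382 + 446*(-1/483) = -555/382 - 446/483 = -438437/184506 ≈ -2.3763)
n*N = -438437/184506*387/5 = -56558373/307510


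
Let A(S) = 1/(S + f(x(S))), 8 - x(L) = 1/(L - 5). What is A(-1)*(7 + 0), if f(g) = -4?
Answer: -7/5 ≈ -1.4000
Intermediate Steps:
x(L) = 8 - 1/(-5 + L) (x(L) = 8 - 1/(L - 5) = 8 - 1/(-5 + L))
A(S) = 1/(-4 + S) (A(S) = 1/(S - 4) = 1/(-4 + S))
A(-1)*(7 + 0) = (7 + 0)/(-4 - 1) = 7/(-5) = -⅕*7 = -7/5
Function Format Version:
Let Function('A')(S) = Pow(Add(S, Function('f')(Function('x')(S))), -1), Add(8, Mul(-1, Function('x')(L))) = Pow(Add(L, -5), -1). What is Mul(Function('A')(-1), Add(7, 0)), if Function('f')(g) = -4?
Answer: Rational(-7, 5) ≈ -1.4000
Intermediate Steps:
Function('x')(L) = Add(8, Mul(-1, Pow(Add(-5, L), -1))) (Function('x')(L) = Add(8, Mul(-1, Pow(Add(L, -5), -1))) = Add(8, Mul(-1, Pow(Add(-5, L), -1))))
Function('A')(S) = Pow(Add(-4, S), -1) (Function('A')(S) = Pow(Add(S, -4), -1) = Pow(Add(-4, S), -1))
Mul(Function('A')(-1), Add(7, 0)) = Mul(Pow(Add(-4, -1), -1), Add(7, 0)) = Mul(Pow(-5, -1), 7) = Mul(Rational(-1, 5), 7) = Rational(-7, 5)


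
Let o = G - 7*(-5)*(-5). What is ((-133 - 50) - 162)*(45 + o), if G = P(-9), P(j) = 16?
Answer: 39330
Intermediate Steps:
G = 16
o = -159 (o = 16 - 7*(-5)*(-5) = 16 - (-35)*(-5) = 16 - 1*175 = 16 - 175 = -159)
((-133 - 50) - 162)*(45 + o) = ((-133 - 50) - 162)*(45 - 159) = (-183 - 162)*(-114) = -345*(-114) = 39330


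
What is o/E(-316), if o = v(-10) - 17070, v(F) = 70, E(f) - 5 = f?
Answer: 17000/311 ≈ 54.662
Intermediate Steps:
E(f) = 5 + f
o = -17000 (o = 70 - 17070 = -17000)
o/E(-316) = -17000/(5 - 316) = -17000/(-311) = -17000*(-1/311) = 17000/311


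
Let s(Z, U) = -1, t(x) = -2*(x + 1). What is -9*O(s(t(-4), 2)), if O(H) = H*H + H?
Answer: 0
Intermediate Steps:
t(x) = -2 - 2*x (t(x) = -2*(1 + x) = -2 - 2*x)
O(H) = H + H² (O(H) = H² + H = H + H²)
-9*O(s(t(-4), 2)) = -(-9)*(1 - 1) = -(-9)*0 = -9*0 = 0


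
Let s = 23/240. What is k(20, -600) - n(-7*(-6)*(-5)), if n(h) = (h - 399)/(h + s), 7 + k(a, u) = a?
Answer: 508741/50377 ≈ 10.099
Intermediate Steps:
s = 23/240 (s = 23*(1/240) = 23/240 ≈ 0.095833)
k(a, u) = -7 + a
n(h) = (-399 + h)/(23/240 + h) (n(h) = (h - 399)/(h + 23/240) = (-399 + h)/(23/240 + h))
k(20, -600) - n(-7*(-6)*(-5)) = (-7 + 20) - 240*(-399 - 7*(-6)*(-5))/(23 + 240*(-7*(-6)*(-5))) = 13 - 240*(-399 + 42*(-5))/(23 + 240*(42*(-5))) = 13 - 240*(-399 - 210)/(23 + 240*(-210)) = 13 - 240*(-609)/(23 - 50400) = 13 - 240*(-609)/(-50377) = 13 - 240*(-1)*(-609)/50377 = 13 - 1*146160/50377 = 13 - 146160/50377 = 508741/50377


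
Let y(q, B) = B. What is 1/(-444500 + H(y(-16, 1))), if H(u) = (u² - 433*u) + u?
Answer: -1/444931 ≈ -2.2475e-6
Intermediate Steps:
H(u) = u² - 432*u
1/(-444500 + H(y(-16, 1))) = 1/(-444500 + 1*(-432 + 1)) = 1/(-444500 + 1*(-431)) = 1/(-444500 - 431) = 1/(-444931) = -1/444931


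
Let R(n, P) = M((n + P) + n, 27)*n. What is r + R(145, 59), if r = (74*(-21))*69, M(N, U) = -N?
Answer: -157831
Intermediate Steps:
R(n, P) = n*(-P - 2*n) (R(n, P) = (-((n + P) + n))*n = (-((P + n) + n))*n = (-(P + 2*n))*n = (-P - 2*n)*n = n*(-P - 2*n))
r = -107226 (r = -1554*69 = -107226)
r + R(145, 59) = -107226 - 1*145*(59 + 2*145) = -107226 - 1*145*(59 + 290) = -107226 - 1*145*349 = -107226 - 50605 = -157831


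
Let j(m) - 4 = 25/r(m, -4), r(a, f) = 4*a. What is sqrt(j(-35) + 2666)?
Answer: sqrt(523285)/14 ≈ 51.670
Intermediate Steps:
j(m) = 4 + 25/(4*m) (j(m) = 4 + 25/((4*m)) = 4 + 25*(1/(4*m)) = 4 + 25/(4*m))
sqrt(j(-35) + 2666) = sqrt((4 + (25/4)/(-35)) + 2666) = sqrt((4 + (25/4)*(-1/35)) + 2666) = sqrt((4 - 5/28) + 2666) = sqrt(107/28 + 2666) = sqrt(74755/28) = sqrt(523285)/14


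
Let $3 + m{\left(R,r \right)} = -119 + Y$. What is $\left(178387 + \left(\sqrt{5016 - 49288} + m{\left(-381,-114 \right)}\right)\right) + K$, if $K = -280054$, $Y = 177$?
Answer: $-101612 + 4 i \sqrt{2767} \approx -1.0161 \cdot 10^{5} + 210.41 i$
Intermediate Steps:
$m{\left(R,r \right)} = 55$ ($m{\left(R,r \right)} = -3 + \left(-119 + 177\right) = -3 + 58 = 55$)
$\left(178387 + \left(\sqrt{5016 - 49288} + m{\left(-381,-114 \right)}\right)\right) + K = \left(178387 + \left(\sqrt{5016 - 49288} + 55\right)\right) - 280054 = \left(178387 + \left(\sqrt{-44272} + 55\right)\right) - 280054 = \left(178387 + \left(4 i \sqrt{2767} + 55\right)\right) - 280054 = \left(178387 + \left(55 + 4 i \sqrt{2767}\right)\right) - 280054 = \left(178442 + 4 i \sqrt{2767}\right) - 280054 = -101612 + 4 i \sqrt{2767}$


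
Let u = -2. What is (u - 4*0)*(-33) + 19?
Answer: 85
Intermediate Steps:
(u - 4*0)*(-33) + 19 = (-2 - 4*0)*(-33) + 19 = (-2 + 0)*(-33) + 19 = -2*(-33) + 19 = 66 + 19 = 85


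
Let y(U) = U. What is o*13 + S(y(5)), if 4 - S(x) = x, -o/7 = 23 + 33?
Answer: -5097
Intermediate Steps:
o = -392 (o = -7*(23 + 33) = -7*56 = -392)
S(x) = 4 - x
o*13 + S(y(5)) = -392*13 + (4 - 1*5) = -5096 + (4 - 5) = -5096 - 1 = -5097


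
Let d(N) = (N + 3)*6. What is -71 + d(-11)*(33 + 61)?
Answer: -4583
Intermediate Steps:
d(N) = 18 + 6*N (d(N) = (3 + N)*6 = 18 + 6*N)
-71 + d(-11)*(33 + 61) = -71 + (18 + 6*(-11))*(33 + 61) = -71 + (18 - 66)*94 = -71 - 48*94 = -71 - 4512 = -4583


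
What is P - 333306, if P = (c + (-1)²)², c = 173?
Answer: -303030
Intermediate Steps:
P = 30276 (P = (173 + (-1)²)² = (173 + 1)² = 174² = 30276)
P - 333306 = 30276 - 333306 = -303030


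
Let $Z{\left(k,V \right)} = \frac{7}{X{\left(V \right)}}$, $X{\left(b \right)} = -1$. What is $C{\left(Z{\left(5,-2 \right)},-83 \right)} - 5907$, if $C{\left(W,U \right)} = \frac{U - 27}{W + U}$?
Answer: $- \frac{53152}{9} \approx -5905.8$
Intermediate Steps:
$Z{\left(k,V \right)} = -7$ ($Z{\left(k,V \right)} = \frac{7}{-1} = 7 \left(-1\right) = -7$)
$C{\left(W,U \right)} = \frac{-27 + U}{U + W}$
$C{\left(Z{\left(5,-2 \right)},-83 \right)} - 5907 = \frac{-27 - 83}{-83 - 7} - 5907 = \frac{1}{-90} \left(-110\right) - 5907 = \left(- \frac{1}{90}\right) \left(-110\right) - 5907 = \frac{11}{9} - 5907 = - \frac{53152}{9}$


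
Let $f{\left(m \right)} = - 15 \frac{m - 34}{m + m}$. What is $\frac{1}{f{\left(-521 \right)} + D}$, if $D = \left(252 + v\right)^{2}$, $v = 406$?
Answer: $\frac{1042}{451140163} \approx 2.3097 \cdot 10^{-6}$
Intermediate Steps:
$D = 432964$ ($D = \left(252 + 406\right)^{2} = 658^{2} = 432964$)
$f{\left(m \right)} = - \frac{15 \left(-34 + m\right)}{2 m}$ ($f{\left(m \right)} = - 15 \frac{-34 + m}{2 m} = - \frac{15 \left(-34 + m\right)}{2 m}$)
$\frac{1}{f{\left(-521 \right)} + D} = \frac{1}{\left(- \frac{15}{2} + \frac{255}{-521}\right) + 432964} = \frac{1}{\left(- \frac{15}{2} + 255 \left(- \frac{1}{521}\right)\right) + 432964} = \frac{1}{\left(- \frac{15}{2} - \frac{255}{521}\right) + 432964} = \frac{1}{- \frac{8325}{1042} + 432964} = \frac{1}{\frac{451140163}{1042}} = \frac{1042}{451140163}$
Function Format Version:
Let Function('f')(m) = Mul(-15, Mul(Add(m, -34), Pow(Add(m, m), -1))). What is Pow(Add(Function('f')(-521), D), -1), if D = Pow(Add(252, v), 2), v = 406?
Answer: Rational(1042, 451140163) ≈ 2.3097e-6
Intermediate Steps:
D = 432964 (D = Pow(Add(252, 406), 2) = Pow(658, 2) = 432964)
Function('f')(m) = Mul(Rational(-15, 2), Pow(m, -1), Add(-34, m)) (Function('f')(m) = Mul(-15, Mul(Add(-34, m), Pow(Mul(2, m), -1))) = Mul(-15, Mul(Add(-34, m), Mul(Rational(1, 2), Pow(m, -1)))) = Mul(-15, Mul(Rational(1, 2), Pow(m, -1), Add(-34, m))) = Mul(Rational(-15, 2), Pow(m, -1), Add(-34, m)))
Pow(Add(Function('f')(-521), D), -1) = Pow(Add(Add(Rational(-15, 2), Mul(255, Pow(-521, -1))), 432964), -1) = Pow(Add(Add(Rational(-15, 2), Mul(255, Rational(-1, 521))), 432964), -1) = Pow(Add(Add(Rational(-15, 2), Rational(-255, 521)), 432964), -1) = Pow(Add(Rational(-8325, 1042), 432964), -1) = Pow(Rational(451140163, 1042), -1) = Rational(1042, 451140163)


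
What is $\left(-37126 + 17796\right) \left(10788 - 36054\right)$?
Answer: $488391780$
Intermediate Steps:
$\left(-37126 + 17796\right) \left(10788 - 36054\right) = \left(-19330\right) \left(-25266\right) = 488391780$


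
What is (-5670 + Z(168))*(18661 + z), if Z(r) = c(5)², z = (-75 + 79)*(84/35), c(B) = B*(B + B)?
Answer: -59185802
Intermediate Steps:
c(B) = 2*B² (c(B) = B*(2*B) = 2*B²)
z = 48/5 (z = 4*(84*(1/35)) = 4*(12/5) = 48/5 ≈ 9.6000)
Z(r) = 2500 (Z(r) = (2*5²)² = (2*25)² = 50² = 2500)
(-5670 + Z(168))*(18661 + z) = (-5670 + 2500)*(18661 + 48/5) = -3170*93353/5 = -59185802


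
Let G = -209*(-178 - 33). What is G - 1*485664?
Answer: -441565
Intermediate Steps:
G = 44099 (G = -209*(-211) = 44099)
G - 1*485664 = 44099 - 1*485664 = 44099 - 485664 = -441565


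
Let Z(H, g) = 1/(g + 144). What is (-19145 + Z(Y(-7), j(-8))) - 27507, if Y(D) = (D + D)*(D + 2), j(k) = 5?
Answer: -6951147/149 ≈ -46652.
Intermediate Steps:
Y(D) = 2*D*(2 + D) (Y(D) = (2*D)*(2 + D) = 2*D*(2 + D))
Z(H, g) = 1/(144 + g)
(-19145 + Z(Y(-7), j(-8))) - 27507 = (-19145 + 1/(144 + 5)) - 27507 = (-19145 + 1/149) - 27507 = -2852604/149 - 27507 = -6951147/149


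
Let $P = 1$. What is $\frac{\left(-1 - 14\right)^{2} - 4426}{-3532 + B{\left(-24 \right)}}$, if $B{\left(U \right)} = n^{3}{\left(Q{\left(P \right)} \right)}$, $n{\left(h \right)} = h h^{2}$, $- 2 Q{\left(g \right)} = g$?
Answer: $\frac{2150912}{1808385} \approx 1.1894$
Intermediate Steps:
$Q{\left(g \right)} = - \frac{g}{2}$
$n{\left(h \right)} = h^{3}$
$B{\left(U \right)} = - \frac{1}{512}$ ($B{\left(U \right)} = \left(\left(\left(- \frac{1}{2}\right) 1\right)^{3}\right)^{3} = \left(\left(- \frac{1}{2}\right)^{3}\right)^{3} = \left(- \frac{1}{8}\right)^{3} = - \frac{1}{512}$)
$\frac{\left(-1 - 14\right)^{2} - 4426}{-3532 + B{\left(-24 \right)}} = \frac{\left(-1 - 14\right)^{2} - 4426}{-3532 - \frac{1}{512}} = \frac{\left(-15\right)^{2} - 4426}{- \frac{1808385}{512}} = \left(225 - 4426\right) \left(- \frac{512}{1808385}\right) = \left(-4201\right) \left(- \frac{512}{1808385}\right) = \frac{2150912}{1808385}$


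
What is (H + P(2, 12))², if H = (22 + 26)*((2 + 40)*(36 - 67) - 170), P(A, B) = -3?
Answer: 4992694281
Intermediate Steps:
H = -70656 (H = 48*(42*(-31) - 170) = 48*(-1302 - 170) = 48*(-1472) = -70656)
(H + P(2, 12))² = (-70656 - 3)² = (-70659)² = 4992694281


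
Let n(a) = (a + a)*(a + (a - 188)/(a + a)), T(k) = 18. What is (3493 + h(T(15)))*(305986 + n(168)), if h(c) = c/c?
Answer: 1266274516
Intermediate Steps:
h(c) = 1
n(a) = 2*a*(a + (-188 + a)/(2*a)) (n(a) = (2*a)*(a + (-188 + a)/((2*a))) = (2*a)*(a + (-188 + a)*(1/(2*a))) = (2*a)*(a + (-188 + a)/(2*a)) = 2*a*(a + (-188 + a)/(2*a)))
(3493 + h(T(15)))*(305986 + n(168)) = (3493 + 1)*(305986 + (-188 + 168 + 2*168²)) = 3494*(305986 + (-188 + 168 + 2*28224)) = 3494*(305986 + (-188 + 168 + 56448)) = 3494*(305986 + 56428) = 3494*362414 = 1266274516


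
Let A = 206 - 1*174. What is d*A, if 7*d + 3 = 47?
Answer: 1408/7 ≈ 201.14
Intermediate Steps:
d = 44/7 (d = -3/7 + (⅐)*47 = -3/7 + 47/7 = 44/7 ≈ 6.2857)
A = 32 (A = 206 - 174 = 32)
d*A = (44/7)*32 = 1408/7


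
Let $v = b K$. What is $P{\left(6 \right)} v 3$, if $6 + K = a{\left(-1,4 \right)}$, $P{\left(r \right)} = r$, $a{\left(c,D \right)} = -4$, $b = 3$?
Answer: $-540$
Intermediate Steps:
$K = -10$ ($K = -6 - 4 = -10$)
$v = -30$ ($v = 3 \left(-10\right) = -30$)
$P{\left(6 \right)} v 3 = 6 \left(-30\right) 3 = \left(-180\right) 3 = -540$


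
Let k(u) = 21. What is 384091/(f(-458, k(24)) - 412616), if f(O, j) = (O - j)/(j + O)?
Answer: -167847767/180312713 ≈ -0.93087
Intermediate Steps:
f(O, j) = (O - j)/(O + j)
384091/(f(-458, k(24)) - 412616) = 384091/((-458 - 1*21)/(-458 + 21) - 412616) = 384091/((-458 - 21)/(-437) - 412616) = 384091/(-1/437*(-479) - 412616) = 384091/(479/437 - 412616) = 384091/(-180312713/437) = 384091*(-437/180312713) = -167847767/180312713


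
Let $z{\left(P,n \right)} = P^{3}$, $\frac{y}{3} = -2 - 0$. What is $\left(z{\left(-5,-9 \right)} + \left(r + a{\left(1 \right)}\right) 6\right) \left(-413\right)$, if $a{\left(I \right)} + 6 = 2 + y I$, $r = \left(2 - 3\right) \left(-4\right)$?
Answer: $66493$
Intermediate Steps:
$y = -6$ ($y = 3 \left(-2 - 0\right) = 3 \left(-2 + 0\right) = 3 \left(-2\right) = -6$)
$r = 4$ ($r = \left(-1\right) \left(-4\right) = 4$)
$a{\left(I \right)} = -4 - 6 I$ ($a{\left(I \right)} = -6 - \left(-2 + 6 I\right) = -4 - 6 I$)
$\left(z{\left(-5,-9 \right)} + \left(r + a{\left(1 \right)}\right) 6\right) \left(-413\right) = \left(\left(-5\right)^{3} + \left(4 - 10\right) 6\right) \left(-413\right) = \left(-125 + \left(4 - 10\right) 6\right) \left(-413\right) = \left(-125 - 36\right) \left(-413\right) = \left(-161\right) \left(-413\right) = 66493$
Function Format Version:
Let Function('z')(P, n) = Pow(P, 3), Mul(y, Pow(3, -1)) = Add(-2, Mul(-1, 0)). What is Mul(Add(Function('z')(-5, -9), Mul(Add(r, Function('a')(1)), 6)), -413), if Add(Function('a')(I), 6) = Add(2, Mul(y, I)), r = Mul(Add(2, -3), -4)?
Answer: 66493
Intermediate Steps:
y = -6 (y = Mul(3, Add(-2, Mul(-1, 0))) = Mul(3, Add(-2, 0)) = Mul(3, -2) = -6)
r = 4 (r = Mul(-1, -4) = 4)
Function('a')(I) = Add(-4, Mul(-6, I)) (Function('a')(I) = Add(-6, Add(2, Mul(-6, I))) = Add(-4, Mul(-6, I)))
Mul(Add(Function('z')(-5, -9), Mul(Add(r, Function('a')(1)), 6)), -413) = Mul(Add(Pow(-5, 3), Mul(Add(4, Add(-4, Mul(-6, 1))), 6)), -413) = Mul(Add(-125, Mul(Add(4, Add(-4, -6)), 6)), -413) = Mul(Add(-125, Mul(Add(4, -10), 6)), -413) = Mul(Add(-125, Mul(-6, 6)), -413) = Mul(Add(-125, -36), -413) = Mul(-161, -413) = 66493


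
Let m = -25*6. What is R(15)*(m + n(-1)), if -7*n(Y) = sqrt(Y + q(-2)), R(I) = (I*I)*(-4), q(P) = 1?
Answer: 135000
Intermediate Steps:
R(I) = -4*I**2 (R(I) = I**2*(-4) = -4*I**2)
n(Y) = -sqrt(1 + Y)/7 (n(Y) = -sqrt(Y + 1)/7 = -sqrt(1 + Y)/7)
m = -150
R(15)*(m + n(-1)) = (-4*15**2)*(-150 - sqrt(1 - 1)/7) = (-4*225)*(-150 - sqrt(0)/7) = -900*(-150 - 1/7*0) = -900*(-150 + 0) = -900*(-150) = 135000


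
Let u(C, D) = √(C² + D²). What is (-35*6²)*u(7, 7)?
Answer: -8820*√2 ≈ -12473.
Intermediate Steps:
(-35*6²)*u(7, 7) = (-35*6²)*√(7² + 7²) = (-35*36)*√(49 + 49) = -8820*√2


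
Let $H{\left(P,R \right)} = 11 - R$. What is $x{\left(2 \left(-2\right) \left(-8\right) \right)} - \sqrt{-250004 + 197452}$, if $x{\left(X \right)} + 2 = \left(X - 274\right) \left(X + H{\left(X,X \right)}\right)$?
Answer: $-2664 - 2 i \sqrt{13138} \approx -2664.0 - 229.24 i$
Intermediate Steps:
$x{\left(X \right)} = -3016 + 11 X$ ($x{\left(X \right)} = -2 + \left(X - 274\right) \left(X - \left(-11 + X\right)\right) = -2 + \left(-274 + X\right) 11 = -2 + \left(-3014 + 11 X\right) = -3016 + 11 X$)
$x{\left(2 \left(-2\right) \left(-8\right) \right)} - \sqrt{-250004 + 197452} = \left(-3016 + 11 \cdot 2 \left(-2\right) \left(-8\right)\right) - \sqrt{-250004 + 197452} = \left(-3016 + 11 \left(\left(-4\right) \left(-8\right)\right)\right) - \sqrt{-52552} = \left(-3016 + 11 \cdot 32\right) - 2 i \sqrt{13138} = \left(-3016 + 352\right) - 2 i \sqrt{13138} = -2664 - 2 i \sqrt{13138}$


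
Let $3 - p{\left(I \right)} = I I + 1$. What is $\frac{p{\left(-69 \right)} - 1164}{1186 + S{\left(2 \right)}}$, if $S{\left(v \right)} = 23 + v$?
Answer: $- \frac{5923}{1211} \approx -4.891$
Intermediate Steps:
$p{\left(I \right)} = 2 - I^{2}$ ($p{\left(I \right)} = 3 - \left(I I + 1\right) = 3 - \left(I^{2} + 1\right) = 3 - \left(1 + I^{2}\right) = 2 - I^{2}$)
$\frac{p{\left(-69 \right)} - 1164}{1186 + S{\left(2 \right)}} = \frac{\left(2 - \left(-69\right)^{2}\right) - 1164}{1186 + \left(23 + 2\right)} = \frac{\left(2 - 4761\right) - 1164}{1186 + 25} = \frac{\left(2 - 4761\right) - 1164}{1211} = \left(-4759 - 1164\right) \frac{1}{1211} = \left(-5923\right) \frac{1}{1211} = - \frac{5923}{1211}$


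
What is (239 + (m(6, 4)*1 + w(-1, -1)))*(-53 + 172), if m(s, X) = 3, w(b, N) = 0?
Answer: 28798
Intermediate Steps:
(239 + (m(6, 4)*1 + w(-1, -1)))*(-53 + 172) = (239 + (3*1 + 0))*(-53 + 172) = (239 + (3 + 0))*119 = (239 + 3)*119 = 242*119 = 28798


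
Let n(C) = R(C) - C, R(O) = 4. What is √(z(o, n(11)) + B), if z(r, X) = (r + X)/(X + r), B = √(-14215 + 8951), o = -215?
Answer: √(1 + 4*I*√329) ≈ 6.0647 + 5.9817*I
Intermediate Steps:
n(C) = 4 - C
B = 4*I*√329 (B = √(-5264) = 4*I*√329 ≈ 72.553*I)
z(r, X) = 1 (z(r, X) = (X + r)/(X + r) = 1)
√(z(o, n(11)) + B) = √(1 + 4*I*√329)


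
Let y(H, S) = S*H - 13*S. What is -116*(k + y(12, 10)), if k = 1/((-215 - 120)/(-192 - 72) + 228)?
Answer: 70180696/60527 ≈ 1159.5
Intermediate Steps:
y(H, S) = -13*S + H*S (y(H, S) = H*S - 13*S = -13*S + H*S)
k = 264/60527 (k = 1/(-335/(-264) + 228) = 1/(-335*(-1/264) + 228) = 1/(335/264 + 228) = 1/(60527/264) = 264/60527 ≈ 0.0043617)
-116*(k + y(12, 10)) = -116*(264/60527 + 10*(-13 + 12)) = -116*(264/60527 + 10*(-1)) = -116*(264/60527 - 10) = -116*(-605006/60527) = 70180696/60527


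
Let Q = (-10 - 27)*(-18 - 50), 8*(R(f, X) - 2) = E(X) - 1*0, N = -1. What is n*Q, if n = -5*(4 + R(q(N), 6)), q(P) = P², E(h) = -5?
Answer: -135235/2 ≈ -67618.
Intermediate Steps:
R(f, X) = 11/8 (R(f, X) = 2 + (-5 - 1*0)/8 = 2 + (-5 + 0)/8 = 2 + (⅛)*(-5) = 2 - 5/8 = 11/8)
Q = 2516 (Q = -37*(-68) = 2516)
n = -215/8 (n = -5*(4 + 11/8) = -5*43/8 = -215/8 ≈ -26.875)
n*Q = -215/8*2516 = -135235/2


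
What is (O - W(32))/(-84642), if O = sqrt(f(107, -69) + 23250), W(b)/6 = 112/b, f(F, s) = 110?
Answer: 7/28214 - 4*sqrt(365)/42321 ≈ -0.0015576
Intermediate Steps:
W(b) = 672/b (W(b) = 6*(112/b) = 672/b)
O = 8*sqrt(365) (O = sqrt(110 + 23250) = sqrt(23360) = 8*sqrt(365) ≈ 152.84)
(O - W(32))/(-84642) = (8*sqrt(365) - 672/32)/(-84642) = (8*sqrt(365) - 672/32)*(-1/84642) = (8*sqrt(365) - 1*21)*(-1/84642) = (8*sqrt(365) - 21)*(-1/84642) = (-21 + 8*sqrt(365))*(-1/84642) = 7/28214 - 4*sqrt(365)/42321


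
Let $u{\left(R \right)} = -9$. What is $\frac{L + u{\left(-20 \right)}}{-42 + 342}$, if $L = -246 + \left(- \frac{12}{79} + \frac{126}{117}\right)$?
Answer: $- \frac{52187}{61620} \approx -0.84692$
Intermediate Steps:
$L = - \frac{251692}{1027}$ ($L = -246 + \left(\left(-12\right) \frac{1}{79} + 126 \cdot \frac{1}{117}\right) = -246 + \left(- \frac{12}{79} + \frac{14}{13}\right) = -246 + \frac{950}{1027} = - \frac{251692}{1027} \approx -245.07$)
$\frac{L + u{\left(-20 \right)}}{-42 + 342} = \frac{- \frac{251692}{1027} - 9}{-42 + 342} = - \frac{260935}{1027 \cdot 300} = \left(- \frac{260935}{1027}\right) \frac{1}{300} = - \frac{52187}{61620}$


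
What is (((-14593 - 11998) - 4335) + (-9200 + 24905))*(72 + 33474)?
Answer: -510603666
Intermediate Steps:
(((-14593 - 11998) - 4335) + (-9200 + 24905))*(72 + 33474) = ((-26591 - 4335) + 15705)*33546 = (-30926 + 15705)*33546 = -15221*33546 = -510603666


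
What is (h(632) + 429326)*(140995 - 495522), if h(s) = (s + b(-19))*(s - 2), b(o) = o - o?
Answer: -293366129122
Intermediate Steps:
b(o) = 0
h(s) = s*(-2 + s) (h(s) = (s + 0)*(s - 2) = s*(-2 + s))
(h(632) + 429326)*(140995 - 495522) = (632*(-2 + 632) + 429326)*(140995 - 495522) = (632*630 + 429326)*(-354527) = (398160 + 429326)*(-354527) = 827486*(-354527) = -293366129122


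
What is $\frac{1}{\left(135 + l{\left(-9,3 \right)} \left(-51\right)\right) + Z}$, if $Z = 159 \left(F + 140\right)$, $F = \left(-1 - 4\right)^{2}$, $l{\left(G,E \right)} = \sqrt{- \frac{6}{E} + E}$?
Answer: $\frac{1}{26319} \approx 3.7995 \cdot 10^{-5}$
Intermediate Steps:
$l{\left(G,E \right)} = \sqrt{E - \frac{6}{E}}$
$F = 25$ ($F = \left(-5\right)^{2} = 25$)
$Z = 26235$ ($Z = 159 \left(25 + 140\right) = 159 \cdot 165 = 26235$)
$\frac{1}{\left(135 + l{\left(-9,3 \right)} \left(-51\right)\right) + Z} = \frac{1}{\left(135 + \sqrt{3 - \frac{6}{3}} \left(-51\right)\right) + 26235} = \frac{1}{\left(135 + \sqrt{3 - 2} \left(-51\right)\right) + 26235} = \frac{1}{\left(135 + \sqrt{1} \left(-51\right)\right) + 26235} = \frac{1}{\left(135 + 1 \left(-51\right)\right) + 26235} = \frac{1}{\left(135 - 51\right) + 26235} = \frac{1}{84 + 26235} = \frac{1}{26319}$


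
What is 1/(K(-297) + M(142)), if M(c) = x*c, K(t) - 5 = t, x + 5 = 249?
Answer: 1/34356 ≈ 2.9107e-5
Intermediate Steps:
x = 244 (x = -5 + 249 = 244)
K(t) = 5 + t
M(c) = 244*c
1/(K(-297) + M(142)) = 1/((5 - 297) + 244*142) = 1/(-292 + 34648) = 1/34356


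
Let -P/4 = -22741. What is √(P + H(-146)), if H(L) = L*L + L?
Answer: √112134 ≈ 334.86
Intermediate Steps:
P = 90964 (P = -4*(-22741) = 90964)
H(L) = L + L² (H(L) = L² + L = L + L²)
√(P + H(-146)) = √(90964 - 146*(1 - 146)) = √(90964 - 146*(-145)) = √(90964 + 21170) = √112134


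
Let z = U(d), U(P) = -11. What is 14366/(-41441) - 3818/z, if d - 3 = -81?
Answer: 158063712/455851 ≈ 346.74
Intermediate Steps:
d = -78 (d = 3 - 81 = -78)
z = -11
14366/(-41441) - 3818/z = 14366/(-41441) - 3818/(-11) = 14366*(-1/41441) - 3818*(-1/11) = -14366/41441 + 3818/11 = 158063712/455851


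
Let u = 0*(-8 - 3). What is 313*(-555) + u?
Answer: -173715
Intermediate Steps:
u = 0 (u = 0*(-11) = 0)
313*(-555) + u = 313*(-555) + 0 = -173715 + 0 = -173715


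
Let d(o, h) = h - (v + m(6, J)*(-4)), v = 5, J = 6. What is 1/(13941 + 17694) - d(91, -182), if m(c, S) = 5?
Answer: 5283046/31635 ≈ 167.00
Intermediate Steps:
d(o, h) = 15 + h (d(o, h) = h - (5 + 5*(-4)) = h - (5 - 20) = h - 1*(-15) = h + 15 = 15 + h)
1/(13941 + 17694) - d(91, -182) = 1/(13941 + 17694) - (15 - 182) = 1/31635 - 1*(-167) = 1/31635 + 167 = 5283046/31635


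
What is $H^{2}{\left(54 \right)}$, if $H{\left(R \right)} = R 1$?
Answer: $2916$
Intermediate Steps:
$H{\left(R \right)} = R$
$H^{2}{\left(54 \right)} = 54^{2} = 2916$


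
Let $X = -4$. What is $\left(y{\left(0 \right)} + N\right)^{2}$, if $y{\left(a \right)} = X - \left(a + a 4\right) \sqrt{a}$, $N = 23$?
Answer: $361$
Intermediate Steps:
$y{\left(a \right)} = -4 - 5 a^{\frac{3}{2}}$ ($y{\left(a \right)} = -4 - \left(a + a 4\right) \sqrt{a} = -4 - \left(a + 4 a\right) \sqrt{a} = -4 - 5 a \sqrt{a} = -4 - 5 a^{\frac{3}{2}}$)
$\left(y{\left(0 \right)} + N\right)^{2} = \left(\left(-4 - 5 \cdot 0^{\frac{3}{2}}\right) + 23\right)^{2} = \left(\left(-4 - 0\right) + 23\right)^{2} = \left(\left(-4 + 0\right) + 23\right)^{2} = \left(-4 + 23\right)^{2} = 19^{2} = 361$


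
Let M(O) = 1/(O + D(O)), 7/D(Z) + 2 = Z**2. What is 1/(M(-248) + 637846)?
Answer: 2178927/1389819862456 ≈ 1.5678e-6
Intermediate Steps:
D(Z) = 7/(-2 + Z**2)
M(O) = 1/(O + 7/(-2 + O**2))
1/(M(-248) + 637846) = 1/((-2 + (-248)**2)/(7 - 248*(-2 + (-248)**2)) + 637846) = 1/((-2 + 61504)/(7 - 248*(-2 + 61504)) + 637846) = 1/(61502/(7 - 248*61502) + 637846) = 1/(61502/(7 - 15252496) + 637846) = 1/(61502/(-15252489) + 637846) = 1/(-1/15252489*61502 + 637846) = 1/(-8786/2178927 + 637846) = 1/(1389819862456/2178927) = 2178927/1389819862456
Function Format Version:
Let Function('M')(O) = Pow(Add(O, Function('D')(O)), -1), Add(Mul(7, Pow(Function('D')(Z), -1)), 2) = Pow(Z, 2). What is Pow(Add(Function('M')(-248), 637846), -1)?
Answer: Rational(2178927, 1389819862456) ≈ 1.5678e-6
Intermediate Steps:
Function('D')(Z) = Mul(7, Pow(Add(-2, Pow(Z, 2)), -1))
Function('M')(O) = Pow(Add(O, Mul(7, Pow(Add(-2, Pow(O, 2)), -1))), -1)
Pow(Add(Function('M')(-248), 637846), -1) = Pow(Add(Mul(Pow(Add(7, Mul(-248, Add(-2, Pow(-248, 2)))), -1), Add(-2, Pow(-248, 2))), 637846), -1) = Pow(Add(Mul(Pow(Add(7, Mul(-248, Add(-2, 61504))), -1), Add(-2, 61504)), 637846), -1) = Pow(Add(Mul(Pow(Add(7, Mul(-248, 61502)), -1), 61502), 637846), -1) = Pow(Add(Mul(Pow(Add(7, -15252496), -1), 61502), 637846), -1) = Pow(Add(Mul(Pow(-15252489, -1), 61502), 637846), -1) = Pow(Add(Mul(Rational(-1, 15252489), 61502), 637846), -1) = Pow(Add(Rational(-8786, 2178927), 637846), -1) = Pow(Rational(1389819862456, 2178927), -1) = Rational(2178927, 1389819862456)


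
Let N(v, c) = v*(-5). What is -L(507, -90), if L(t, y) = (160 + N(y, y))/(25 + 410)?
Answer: -122/87 ≈ -1.4023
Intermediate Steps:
N(v, c) = -5*v
L(t, y) = 32/87 - y/87 (L(t, y) = (160 - 5*y)/(25 + 410) = (160 - 5*y)/435 = (160 - 5*y)*(1/435) = 32/87 - y/87)
-L(507, -90) = -(32/87 - 1/87*(-90)) = -(32/87 + 30/29) = -1*122/87 = -122/87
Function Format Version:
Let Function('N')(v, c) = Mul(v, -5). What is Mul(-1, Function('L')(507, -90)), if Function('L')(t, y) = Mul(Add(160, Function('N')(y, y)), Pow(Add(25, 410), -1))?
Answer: Rational(-122, 87) ≈ -1.4023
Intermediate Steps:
Function('N')(v, c) = Mul(-5, v)
Function('L')(t, y) = Add(Rational(32, 87), Mul(Rational(-1, 87), y)) (Function('L')(t, y) = Mul(Add(160, Mul(-5, y)), Pow(Add(25, 410), -1)) = Mul(Add(160, Mul(-5, y)), Pow(435, -1)) = Mul(Add(160, Mul(-5, y)), Rational(1, 435)) = Add(Rational(32, 87), Mul(Rational(-1, 87), y)))
Mul(-1, Function('L')(507, -90)) = Mul(-1, Add(Rational(32, 87), Mul(Rational(-1, 87), -90))) = Mul(-1, Add(Rational(32, 87), Rational(30, 29))) = Mul(-1, Rational(122, 87)) = Rational(-122, 87)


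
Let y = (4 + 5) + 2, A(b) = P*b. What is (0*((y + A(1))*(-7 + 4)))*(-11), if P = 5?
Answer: 0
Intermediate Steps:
A(b) = 5*b
y = 11 (y = 9 + 2 = 11)
(0*((y + A(1))*(-7 + 4)))*(-11) = (0*((11 + 5*1)*(-7 + 4)))*(-11) = (0*((11 + 5)*(-3)))*(-11) = (0*(16*(-3)))*(-11) = (0*(-48))*(-11) = 0*(-11) = 0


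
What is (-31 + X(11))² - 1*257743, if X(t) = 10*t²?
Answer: 1132298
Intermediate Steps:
(-31 + X(11))² - 1*257743 = (-31 + 10*11²)² - 1*257743 = (-31 + 10*121)² - 257743 = (-31 + 1210)² - 257743 = 1179² - 257743 = 1390041 - 257743 = 1132298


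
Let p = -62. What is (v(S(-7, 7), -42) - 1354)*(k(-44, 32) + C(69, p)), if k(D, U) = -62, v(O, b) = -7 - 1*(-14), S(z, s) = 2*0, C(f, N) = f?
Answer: -9429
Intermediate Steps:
S(z, s) = 0
v(O, b) = 7 (v(O, b) = -7 + 14 = 7)
(v(S(-7, 7), -42) - 1354)*(k(-44, 32) + C(69, p)) = (7 - 1354)*(-62 + 69) = -1347*7 = -9429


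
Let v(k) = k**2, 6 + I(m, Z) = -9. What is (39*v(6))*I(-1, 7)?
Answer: -21060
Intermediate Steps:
I(m, Z) = -15 (I(m, Z) = -6 - 9 = -15)
(39*v(6))*I(-1, 7) = (39*6**2)*(-15) = (39*36)*(-15) = 1404*(-15) = -21060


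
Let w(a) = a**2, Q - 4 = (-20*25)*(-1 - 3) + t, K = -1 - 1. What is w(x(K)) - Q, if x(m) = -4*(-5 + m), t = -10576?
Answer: 9356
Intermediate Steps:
K = -2
Q = -8572 (Q = 4 + ((-20*25)*(-1 - 3) - 10576) = 4 + (-500*(-4) - 10576) = 4 + (2000 - 10576) = 4 - 8576 = -8572)
x(m) = 20 - 4*m
w(x(K)) - Q = (20 - 4*(-2))**2 - 1*(-8572) = (20 + 8)**2 + 8572 = 28**2 + 8572 = 784 + 8572 = 9356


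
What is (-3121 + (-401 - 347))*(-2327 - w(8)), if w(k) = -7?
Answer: 8976080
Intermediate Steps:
(-3121 + (-401 - 347))*(-2327 - w(8)) = (-3121 + (-401 - 347))*(-2327 - 1*(-7)) = (-3121 - 748)*(-2327 + 7) = -3869*(-2320) = 8976080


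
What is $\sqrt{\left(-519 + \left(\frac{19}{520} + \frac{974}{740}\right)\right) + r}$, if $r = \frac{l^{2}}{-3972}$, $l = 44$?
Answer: $\frac{i \sqrt{47281504089285570}}{9552660} \approx 22.763 i$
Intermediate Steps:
$r = - \frac{484}{993}$ ($r = \frac{44^{2}}{-3972} = 1936 \left(- \frac{1}{3972}\right) = - \frac{484}{993} \approx -0.48741$)
$\sqrt{\left(-519 + \left(\frac{19}{520} + \frac{974}{740}\right)\right) + r} = \sqrt{\left(-519 + \left(\frac{19}{520} + \frac{974}{740}\right)\right) - \frac{484}{993}} = \sqrt{\left(-519 + \left(19 \cdot \frac{1}{520} + 974 \cdot \frac{1}{740}\right)\right) - \frac{484}{993}} = \sqrt{\left(-519 + \left(\frac{19}{520} + \frac{487}{370}\right)\right) - \frac{484}{993}} = \sqrt{\left(-519 + \frac{26027}{19240}\right) - \frac{484}{993}} = \sqrt{- \frac{9959533}{19240} - \frac{484}{993}} = \sqrt{- \frac{9899128429}{19105320}} = \frac{i \sqrt{47281504089285570}}{9552660}$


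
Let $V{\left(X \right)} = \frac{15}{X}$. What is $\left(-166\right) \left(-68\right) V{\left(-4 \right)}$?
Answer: $-42330$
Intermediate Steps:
$\left(-166\right) \left(-68\right) V{\left(-4 \right)} = \left(-166\right) \left(-68\right) \frac{15}{-4} = 11288 \cdot 15 \left(- \frac{1}{4}\right) = 11288 \left(- \frac{15}{4}\right) = -42330$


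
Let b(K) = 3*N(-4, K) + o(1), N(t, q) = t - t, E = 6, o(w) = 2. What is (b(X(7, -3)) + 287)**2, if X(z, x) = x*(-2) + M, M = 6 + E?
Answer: 83521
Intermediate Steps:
N(t, q) = 0
M = 12 (M = 6 + 6 = 12)
X(z, x) = 12 - 2*x (X(z, x) = x*(-2) + 12 = -2*x + 12 = 12 - 2*x)
b(K) = 2 (b(K) = 3*0 + 2 = 0 + 2 = 2)
(b(X(7, -3)) + 287)**2 = (2 + 287)**2 = 289**2 = 83521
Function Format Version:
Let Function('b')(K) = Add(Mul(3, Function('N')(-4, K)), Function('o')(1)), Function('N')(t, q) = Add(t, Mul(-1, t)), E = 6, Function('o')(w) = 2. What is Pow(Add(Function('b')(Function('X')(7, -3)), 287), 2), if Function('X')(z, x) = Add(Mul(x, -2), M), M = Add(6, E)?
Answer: 83521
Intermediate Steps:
Function('N')(t, q) = 0
M = 12 (M = Add(6, 6) = 12)
Function('X')(z, x) = Add(12, Mul(-2, x)) (Function('X')(z, x) = Add(Mul(x, -2), 12) = Add(Mul(-2, x), 12) = Add(12, Mul(-2, x)))
Function('b')(K) = 2 (Function('b')(K) = Add(Mul(3, 0), 2) = Add(0, 2) = 2)
Pow(Add(Function('b')(Function('X')(7, -3)), 287), 2) = Pow(Add(2, 287), 2) = Pow(289, 2) = 83521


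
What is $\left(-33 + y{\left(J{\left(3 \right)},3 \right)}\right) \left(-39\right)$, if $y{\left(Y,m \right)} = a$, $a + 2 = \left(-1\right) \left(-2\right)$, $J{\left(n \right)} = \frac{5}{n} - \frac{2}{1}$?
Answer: $1287$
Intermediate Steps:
$J{\left(n \right)} = -2 + \frac{5}{n}$ ($J{\left(n \right)} = \frac{5}{n} - 2 = -2 + \frac{5}{n}$)
$a = 0$ ($a = -2 - -2 = -2 + 2 = 0$)
$y{\left(Y,m \right)} = 0$
$\left(-33 + y{\left(J{\left(3 \right)},3 \right)}\right) \left(-39\right) = \left(-33 + 0\right) \left(-39\right) = \left(-33\right) \left(-39\right) = 1287$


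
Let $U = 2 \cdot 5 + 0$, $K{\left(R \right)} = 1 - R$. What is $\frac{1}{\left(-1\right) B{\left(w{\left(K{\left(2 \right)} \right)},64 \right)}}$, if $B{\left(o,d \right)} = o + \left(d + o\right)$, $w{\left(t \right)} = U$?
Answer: $- \frac{1}{84} \approx -0.011905$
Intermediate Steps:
$U = 10$ ($U = 10 + 0 = 10$)
$w{\left(t \right)} = 10$
$B{\left(o,d \right)} = d + 2 o$
$\frac{1}{\left(-1\right) B{\left(w{\left(K{\left(2 \right)} \right)},64 \right)}} = \frac{1}{\left(-1\right) \left(64 + 2 \cdot 10\right)} = \frac{1}{\left(-1\right) \left(64 + 20\right)} = \frac{1}{\left(-1\right) 84} = \frac{1}{-84} = - \frac{1}{84}$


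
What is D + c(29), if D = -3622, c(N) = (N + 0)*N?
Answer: -2781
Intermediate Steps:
c(N) = N² (c(N) = N*N = N²)
D + c(29) = -3622 + 29² = -3622 + 841 = -2781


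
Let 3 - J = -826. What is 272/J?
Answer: 272/829 ≈ 0.32811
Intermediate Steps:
J = 829 (J = 3 - 1*(-826) = 3 + 826 = 829)
272/J = 272/829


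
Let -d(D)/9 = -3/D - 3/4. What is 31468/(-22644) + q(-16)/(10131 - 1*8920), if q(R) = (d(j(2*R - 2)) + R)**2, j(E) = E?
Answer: -2435986027/1864688112 ≈ -1.3064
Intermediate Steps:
d(D) = 27/4 + 27/D (d(D) = -9*(-3/D - 3/4) = -9*(-3/4 - 3/D) = 27/4 + 27/D)
q(R) = (27/4 + R + 27/(-2 + 2*R))**2 (q(R) = ((27/4 + 27/(2*R - 2)) + R)**2 = ((27/4 + 27/(-2 + 2*R)) + R)**2 = (27/4 + R + 27/(-2 + 2*R))**2)
31468/(-22644) + q(-16)/(10131 - 1*8920) = 31468/(-22644) + ((27 + 4*(-16)**2 + 23*(-16))**2/(16*(-1 - 16)**2))/(10131 - 1*8920) = 31468*(-1/22644) + ((1/16)*(27 + 4*256 - 368)**2/(-17)**2)/(10131 - 8920) = -7867/5661 + ((1/16)*(1/289)*(27 + 1024 - 368)**2)/1211 = -7867/5661 + ((1/16)*(1/289)*683**2)*(1/1211) = -7867/5661 + ((1/16)*(1/289)*466489)*(1/1211) = -7867/5661 + (466489/4624)*(1/1211) = -7867/5661 + 466489/5599664 = -2435986027/1864688112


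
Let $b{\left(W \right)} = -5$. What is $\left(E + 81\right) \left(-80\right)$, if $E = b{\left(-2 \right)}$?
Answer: $-6080$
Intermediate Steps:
$E = -5$
$\left(E + 81\right) \left(-80\right) = \left(-5 + 81\right) \left(-80\right) = 76 \left(-80\right) = -6080$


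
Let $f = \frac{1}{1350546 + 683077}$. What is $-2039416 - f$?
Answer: $- \frac{4147403284169}{2033623} \approx -2.0394 \cdot 10^{6}$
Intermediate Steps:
$f = \frac{1}{2033623} \approx 4.9173 \cdot 10^{-7}$
$-2039416 - f = -2039416 - \frac{1}{2033623} = - \frac{4147403284169}{2033623}$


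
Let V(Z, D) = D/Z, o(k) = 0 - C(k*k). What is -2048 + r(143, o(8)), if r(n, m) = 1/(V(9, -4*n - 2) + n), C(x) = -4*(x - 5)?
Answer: -1460215/713 ≈ -2048.0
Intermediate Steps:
C(x) = 20 - 4*x (C(x) = -4*(-5 + x) = 20 - 4*x)
o(k) = -20 + 4*k² (o(k) = 0 - (20 - 4*k*k) = 0 - (20 - 4*k²) = 0 + (-20 + 4*k²) = -20 + 4*k²)
r(n, m) = 1/(-2/9 + 5*n/9) (r(n, m) = 1/((-4*n - 2)/9 + n) = 1/((-2 - 4*n)*(⅑) + n) = 1/((-2/9 - 4*n/9) + n) = 1/(-2/9 + 5*n/9))
-2048 + r(143, o(8)) = -2048 + 9/(-2 + 5*143) = -2048 + 9/(-2 + 715) = -2048 + 9/713 = -1460215/713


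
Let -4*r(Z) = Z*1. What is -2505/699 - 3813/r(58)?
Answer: 1752643/6757 ≈ 259.38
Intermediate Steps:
r(Z) = -Z/4
-2505/699 - 3813/r(58) = -2505/699 - 3813/((-¼*58)) = -2505*1/699 - 3813/(-29/2) = -835/233 - 3813*(-2/29) = -835/233 + 7626/29 = 1752643/6757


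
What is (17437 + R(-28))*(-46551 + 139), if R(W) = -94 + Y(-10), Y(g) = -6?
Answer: -804644844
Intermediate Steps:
R(W) = -100 (R(W) = -94 - 6 = -100)
(17437 + R(-28))*(-46551 + 139) = (17437 - 100)*(-46551 + 139) = 17337*(-46412) = -804644844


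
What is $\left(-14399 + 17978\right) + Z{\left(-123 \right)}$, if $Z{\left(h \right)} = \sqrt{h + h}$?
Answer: $3579 + i \sqrt{246} \approx 3579.0 + 15.684 i$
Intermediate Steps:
$Z{\left(h \right)} = \sqrt{2} \sqrt{h}$ ($Z{\left(h \right)} = \sqrt{2 h} = \sqrt{2} \sqrt{h}$)
$\left(-14399 + 17978\right) + Z{\left(-123 \right)} = \left(-14399 + 17978\right) + \sqrt{2} \sqrt{-123} = 3579 + \sqrt{2} i \sqrt{123} = 3579 + i \sqrt{246}$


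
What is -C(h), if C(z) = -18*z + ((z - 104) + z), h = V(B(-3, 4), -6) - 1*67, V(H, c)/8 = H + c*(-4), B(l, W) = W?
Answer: 2616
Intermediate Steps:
V(H, c) = -32*c + 8*H (V(H, c) = 8*(H + c*(-4)) = 8*(H - 4*c) = -32*c + 8*H)
h = 157 (h = (-32*(-6) + 8*4) - 1*67 = (192 + 32) - 67 = 224 - 67 = 157)
C(z) = -104 - 16*z (C(z) = -18*z + ((-104 + z) + z) = -18*z + (-104 + 2*z) = -104 - 16*z)
-C(h) = -(-104 - 16*157) = -(-104 - 2512) = -1*(-2616) = 2616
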